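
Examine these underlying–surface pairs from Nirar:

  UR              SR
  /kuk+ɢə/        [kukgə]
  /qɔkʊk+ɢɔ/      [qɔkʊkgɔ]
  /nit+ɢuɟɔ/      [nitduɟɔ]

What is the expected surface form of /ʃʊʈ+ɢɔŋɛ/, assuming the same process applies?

[ʃʊʈɖɔŋɛ]

The data show progressive place assimilation: /ɢ/ → [g] after /k/; /ɢ/ → [d] after /t/. In each pair only place changes, matching the preceding consonant, while manner and voice stay constant.
/ɢ/ is a voiced uvular stop. The preceding trigger /ʈ/ is retroflex, so /ɢ/ must become retroflex as well.
The voiced retroflex stop is [ɖ], so /ɢ/ → [ɖ].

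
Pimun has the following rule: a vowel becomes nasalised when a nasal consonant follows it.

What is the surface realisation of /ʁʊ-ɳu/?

The vowel /ʊ/ is adjacent to the following nasal /ɳ/, so it acquires [+nasal] and surfaces as [ʊ̃].

[ʁʊ̃ɳu]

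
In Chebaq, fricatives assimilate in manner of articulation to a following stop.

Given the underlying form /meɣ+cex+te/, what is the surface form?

The rule targets /ɣ/ (voiced velar fricative), which sits before the trigger /c/ (stop).
Changing only its manner to stop gives [g] — the voiced velar stop.
At the second juncture, /x/ likewise becomes [k] adjacent to /t/.

[megcekte]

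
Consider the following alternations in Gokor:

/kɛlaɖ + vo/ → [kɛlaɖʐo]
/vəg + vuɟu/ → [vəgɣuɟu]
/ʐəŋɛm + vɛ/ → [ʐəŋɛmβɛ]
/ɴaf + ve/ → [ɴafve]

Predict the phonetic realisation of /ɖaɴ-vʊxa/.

The data show progressive place assimilation: /v/ → [ʐ] after /ɖ/; /v/ → [ɣ] after /g/; /v/ → [β] after /m/. In each pair only place changes, matching the preceding consonant, while manner and voice stay constant.
No alternation appears in [ɴafve]: there the adjacent consonants already agree in place (/v/ and /f/ are both labiodental), so this form is consistent with the same rule.
The rule targets /v/ (voiced labiodental fricative), which sits after the trigger /ɴ/ (uvular).
Changing only its place to uvular gives [ʁ] — the voiced uvular fricative.

[ɖaɴʁʊxa]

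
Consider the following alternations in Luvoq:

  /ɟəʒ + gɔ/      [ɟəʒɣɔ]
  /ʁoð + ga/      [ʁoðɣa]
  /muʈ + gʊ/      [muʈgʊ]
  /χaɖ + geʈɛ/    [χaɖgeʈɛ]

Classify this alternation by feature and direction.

progressive manner assimilation

Underlying /g/ is realised as [ɣ] next to /ʒ/; /ʒ/ itself does not change.
The change stop → fricative matches the manner of the preceding /ʒ/, identifying this as manner assimilation.
Place and voice are unchanged, so the assimilation is partial, not total.
The other alternating form patterns the same way: /g/ → [ɣ] after /ð/ (stop → fricative, matching a fricative) — only manner changes, and always toward the preceding segment.
No alternation appears in [muʈgʊ], [χaɖgeʈɛ]: there the adjacent consonants already agree in manner (/g/ and /ʈ/ are both stops; /g/ and /ɖ/ are both stops), so these forms are consistent with the same rule.
Since the segment that changes follows the conditioning segment, the assimilation is progressive.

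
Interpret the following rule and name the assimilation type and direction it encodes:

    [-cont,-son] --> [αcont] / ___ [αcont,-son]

regressive manner assimilation

The rule copies [cont] (continuancy) from the environment onto the target stops; since [±cont] encodes the stop/fricative manner contrast, the assimilating dimension is manner.
Since the environment is written after the underscore, the trigger follows the target; the direction is regressive.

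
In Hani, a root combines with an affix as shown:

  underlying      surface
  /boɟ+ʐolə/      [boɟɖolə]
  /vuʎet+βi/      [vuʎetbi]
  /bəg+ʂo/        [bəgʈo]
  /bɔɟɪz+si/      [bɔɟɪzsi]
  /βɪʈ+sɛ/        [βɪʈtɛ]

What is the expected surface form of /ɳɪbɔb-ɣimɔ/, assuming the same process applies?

[ɳɪbɔbgimɔ]

The data show progressive manner assimilation: /ʐ/ → [ɖ] after /ɟ/; /β/ → [b] after /t/; /ʂ/ → [ʈ] after /g/; /s/ → [t] after /ʈ/. In each pair only manner changes, matching the preceding consonant, while place and voice stay constant.
No alternation appears in [bɔɟɪzsi]: there the adjacent consonants already agree in manner (/s/ and /z/ are both fricatives), so this form is consistent with the same rule.
The rule targets /ɣ/ (voiced velar fricative), which sits after the trigger /b/ (stop).
Changing only its manner to stop gives [g] — the voiced velar stop.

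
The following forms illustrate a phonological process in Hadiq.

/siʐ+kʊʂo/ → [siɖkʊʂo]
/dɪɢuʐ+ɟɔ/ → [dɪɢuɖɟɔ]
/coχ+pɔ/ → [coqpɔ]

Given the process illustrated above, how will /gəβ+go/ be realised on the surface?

The data show regressive manner assimilation: /ʐ/ → [ɖ] before /k/; /ʐ/ → [ɖ] before /ɟ/; /χ/ → [q] before /p/. In each pair only manner changes, matching the following consonant, while place and voice stay constant.
/β/ is a voiced bilabial fricative. The following trigger /g/ is a stop, so /β/ must become a stop as well.
The voiced bilabial stop is [b], so /β/ → [b].

[gəbgo]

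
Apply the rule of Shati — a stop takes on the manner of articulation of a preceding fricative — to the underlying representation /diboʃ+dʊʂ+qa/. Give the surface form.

The rule targets /d/ (voiced alveolar stop), which sits after the trigger /ʃ/ (fricative).
The voiced alveolar fricative is [z], so /d/ → [z].
At the second juncture, /q/ likewise becomes [χ] adjacent to /ʂ/.

[diboʃzʊʂχa]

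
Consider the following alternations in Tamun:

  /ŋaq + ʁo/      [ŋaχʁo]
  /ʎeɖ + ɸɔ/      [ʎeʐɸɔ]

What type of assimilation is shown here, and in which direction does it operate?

regressive manner assimilation

Underlying /q/ is realised as [χ] next to /ʁ/; /ʁ/ itself does not change.
/q/ is a stop while /ʁ/ is a fricative; the output [χ] is a fricative, matching the trigger — so the feature that spreads is manner.
Place and voice are unchanged, so the assimilation is partial, not total.
The same holds elsewhere in the data: /ɖ/ → [ʐ] before /ɸ/ (stop → fricative, matching a fricative) — only manner changes, and always toward the following segment.
Since the segment that changes precedes the conditioning segment, the assimilation is regressive.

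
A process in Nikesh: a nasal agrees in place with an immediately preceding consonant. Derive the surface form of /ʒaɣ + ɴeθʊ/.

The rule targets /ɴ/ (voiced uvular nasal), which sits after the trigger /ɣ/ (velar).
Changing only its place to velar gives [ŋ] — the voiced velar nasal.

[ʒaɣŋeθʊ]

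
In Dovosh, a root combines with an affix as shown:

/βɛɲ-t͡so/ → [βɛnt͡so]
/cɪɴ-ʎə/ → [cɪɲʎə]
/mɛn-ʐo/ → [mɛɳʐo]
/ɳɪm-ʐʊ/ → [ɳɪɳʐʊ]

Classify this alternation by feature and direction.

Underlying /ɲ/ is realised as [n] next to /t͡s/; /t͡s/ itself does not change.
The change palatal → alveolar matches the place of the following /t͡s/, identifying this as place assimilation.
Manner and voice are unchanged, so the assimilation is partial, not total.
Checking the remaining alternations: /ɴ/ → [ɲ] before /ʎ/ (uvular → palatal, matching palatal); /n/ → [ɳ] before /ʐ/ (alveolar → retroflex, matching retroflex); /m/ → [ɳ] before /ʐ/ (bilabial → retroflex, matching retroflex) — only place changes, and always toward the following segment.
The trigger is the following segment, so the direction is regressive (anticipatory).

regressive place assimilation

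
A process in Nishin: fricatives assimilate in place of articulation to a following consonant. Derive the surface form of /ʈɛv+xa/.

[ʈɛɣxa]

/v/ is a voiced labiodental fricative. The following trigger /x/ is velar, so /v/ must become velar as well.
The voiced velar fricative is [ɣ], so /v/ → [ɣ].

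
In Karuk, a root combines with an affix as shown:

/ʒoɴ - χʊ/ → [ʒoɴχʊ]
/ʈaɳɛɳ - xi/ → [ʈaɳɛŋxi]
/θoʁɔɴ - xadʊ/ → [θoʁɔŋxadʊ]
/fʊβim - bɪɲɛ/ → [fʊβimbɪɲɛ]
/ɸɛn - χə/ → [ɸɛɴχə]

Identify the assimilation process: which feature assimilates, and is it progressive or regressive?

Underlying /ɳ/ is realised as [ŋ] next to /x/; /x/ itself does not change.
/ɳ/ is retroflex while /x/ is velar; the output [ŋ] is velar, matching the trigger — so the feature that spreads is place.
Manner and voice are unchanged, so the assimilation is partial, not total.
The same holds elsewhere in the data: /ɴ/ → [ŋ] before /x/ (uvular → velar, matching velar); /n/ → [ɴ] before /χ/ (alveolar → uvular, matching uvular) — only place changes, and always toward the following segment.
Nothing changes in [ʒoɴχʊ], [fʊβimbɪɲɛ]: there the adjacent consonants already agree in place (/ɴ/ and /χ/ are both uvular; /m/ and /b/ are both bilabial), so these forms are consistent with the same rule.
The trigger is the following segment, so the direction is regressive (anticipatory).

regressive place assimilation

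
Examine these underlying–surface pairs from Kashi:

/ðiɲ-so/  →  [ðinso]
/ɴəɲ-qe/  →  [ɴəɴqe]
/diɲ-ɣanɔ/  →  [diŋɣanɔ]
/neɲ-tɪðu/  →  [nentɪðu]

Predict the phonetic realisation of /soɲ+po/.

[sompo]

The data show regressive place assimilation: /ɲ/ → [n] before /s/; /ɲ/ → [ɴ] before /q/; /ɲ/ → [ŋ] before /ɣ/; /ɲ/ → [n] before /t/. In each pair only place changes, matching the following consonant, while manner and voice stay constant.
The rule targets /ɲ/ (voiced palatal nasal), which sits before the trigger /p/ (bilabial).
Changing only its place to bilabial gives [m] — the voiced bilabial nasal.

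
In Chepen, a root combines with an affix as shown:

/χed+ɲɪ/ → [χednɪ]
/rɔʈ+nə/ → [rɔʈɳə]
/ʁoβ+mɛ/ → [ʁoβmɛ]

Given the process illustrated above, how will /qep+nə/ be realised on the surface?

[qepmə]

The data show progressive place assimilation: /ɲ/ → [n] after /d/; /n/ → [ɳ] after /ʈ/. In each pair only place changes, matching the preceding consonant, while manner and voice stay constant.
Nothing changes in [ʁoβmɛ]: there the adjacent consonants already agree in place (/m/ and /β/ are both bilabial), so this form is consistent with the same rule.
/n/ is a voiced alveolar nasal. The preceding trigger /p/ is bilabial, so /n/ must become bilabial as well.
The voiced bilabial nasal is [m], so /n/ → [m].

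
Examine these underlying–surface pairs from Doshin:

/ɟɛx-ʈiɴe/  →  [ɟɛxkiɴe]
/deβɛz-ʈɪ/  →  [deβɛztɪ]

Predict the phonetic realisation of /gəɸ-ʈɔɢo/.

The data show progressive place assimilation: /ʈ/ → [k] after /x/; /ʈ/ → [t] after /z/. In each pair only place changes, matching the preceding consonant, while manner and voice stay constant.
The rule targets /ʈ/ (voiceless retroflex stop), which sits after the trigger /ɸ/ (bilabial).
Changing only its place to bilabial gives [p] — the voiceless bilabial stop.

[gəɸpɔɢo]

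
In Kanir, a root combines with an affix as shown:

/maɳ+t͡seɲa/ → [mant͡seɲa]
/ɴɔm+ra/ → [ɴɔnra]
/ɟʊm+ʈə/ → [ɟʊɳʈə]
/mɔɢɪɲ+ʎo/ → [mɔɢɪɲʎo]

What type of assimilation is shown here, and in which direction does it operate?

The segment that alternates is /ɳ/, which surfaces as [n] when adjacent to /t͡s/.
/ɳ/ is retroflex while /t͡s/ is alveolar; the output [n] is alveolar, matching the trigger — so the feature that spreads is place.
Manner and voice are unchanged, so the assimilation is partial, not total.
The other alternating forms pattern the same way: /m/ → [n] before /r/ (bilabial → alveolar, matching alveolar); /m/ → [ɳ] before /ʈ/ (bilabial → retroflex, matching retroflex) — only place changes, and always toward the following segment.
Nothing changes in [mɔɢɪɲʎo]: there the adjacent consonants already agree in place (/ɲ/ and /ʎ/ are both palatal), so this form is consistent with the same rule.
Since the segment that changes precedes the conditioning segment, the assimilation is regressive.

regressive place assimilation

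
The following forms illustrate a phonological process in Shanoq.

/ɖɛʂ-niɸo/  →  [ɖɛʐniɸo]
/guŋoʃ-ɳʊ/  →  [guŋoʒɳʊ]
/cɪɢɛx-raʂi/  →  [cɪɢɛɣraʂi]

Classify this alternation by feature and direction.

regressive voicing assimilation

Comparing underlying and surface forms, /ʂ/ → [ʐ] is the alternation; the neighbouring /n/ is constant.
/ʂ/ is voiceless while /n/ is voiced; the output [ʐ] is voiced, matching the trigger — so the feature that spreads is voicing.
Place and manner are unchanged, so the assimilation is partial, not total.
The other alternating forms pattern the same way: /ʃ/ → [ʒ] before /ɳ/ (voiceless → voiced, matching voiced); /x/ → [ɣ] before /r/ (voiceless → voiced, matching voiced) — only voicing changes, and always toward the following segment.
Since the segment that changes precedes the conditioning segment, the assimilation is regressive.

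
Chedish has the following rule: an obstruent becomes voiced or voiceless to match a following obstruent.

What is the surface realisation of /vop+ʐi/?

The rule targets /p/ (voiceless bilabial stop), which sits before the trigger /ʐ/ (voiced).
The voiced bilabial stop is [b], so /p/ → [b].

[vobʐi]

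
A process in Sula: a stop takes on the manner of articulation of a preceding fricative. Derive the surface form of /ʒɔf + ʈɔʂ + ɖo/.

[ʒɔfʂɔʂʐo]

The rule targets /ʈ/ (voiceless retroflex stop), which sits after the trigger /f/ (fricative).
The voiceless retroflex fricative is [ʂ], so /ʈ/ → [ʂ].
The same rule applies at the second boundary: /ɖ/ → [ʐ] next to /ʂ/.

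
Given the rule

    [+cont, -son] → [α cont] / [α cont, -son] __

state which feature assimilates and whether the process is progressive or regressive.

progressive manner assimilation

The rule copies [cont] (continuancy) from the environment onto the target fricatives; since [±cont] encodes the stop/fricative manner contrast, the assimilating dimension is manner.
Since the environment is written before the underscore, the trigger precedes the target; the direction is progressive.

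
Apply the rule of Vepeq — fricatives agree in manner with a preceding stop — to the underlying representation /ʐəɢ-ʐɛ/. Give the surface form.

[ʐəɢɖɛ]

/ʐ/ is a voiced retroflex fricative. The preceding trigger /ɢ/ is a stop, so /ʐ/ must become a stop as well.
The voiced retroflex stop is [ɖ], so /ʐ/ → [ɖ].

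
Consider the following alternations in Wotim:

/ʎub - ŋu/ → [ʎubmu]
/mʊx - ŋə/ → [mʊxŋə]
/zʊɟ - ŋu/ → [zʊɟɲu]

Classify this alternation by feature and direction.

progressive place assimilation

Underlying /ŋ/ is realised as [m] next to /b/; /b/ itself does not change.
/ŋ/ is velar while /b/ is bilabial; the output [m] is bilabial, matching the trigger — so the feature that spreads is place.
Manner and voice are unchanged, so the assimilation is partial, not total.
The same holds elsewhere in the data: /ŋ/ → [ɲ] after /ɟ/ (velar → palatal, matching palatal) — only place changes, and always toward the preceding segment.
Nothing changes in [mʊxŋə]: there the adjacent consonants already agree in place (/ŋ/ and /x/ are both velar), so this form is consistent with the same rule.
The trigger is the preceding segment, so the direction is progressive (perseverative).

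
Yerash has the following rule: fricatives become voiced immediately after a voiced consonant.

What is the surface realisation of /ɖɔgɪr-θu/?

[ɖɔgɪrðu]

/θ/ is a voiceless dental fricative. The preceding trigger /r/ is voiced, so /θ/ must become voiced as well.
Changing only its voicing to voiced gives [ð] — the voiced dental fricative.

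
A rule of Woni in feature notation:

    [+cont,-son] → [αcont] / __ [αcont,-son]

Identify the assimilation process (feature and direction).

The rule copies [cont] (continuancy) from the environment onto the target fricatives; since [±cont] encodes the stop/fricative manner contrast, the assimilating dimension is manner.
The conditioning segment sits to the right of the focus bar, meaning the trigger follows the segment that changes — regressive assimilation.

regressive manner assimilation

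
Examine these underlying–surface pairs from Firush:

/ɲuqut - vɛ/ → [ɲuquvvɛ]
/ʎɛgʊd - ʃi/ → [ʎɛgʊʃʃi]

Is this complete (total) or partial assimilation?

total assimilation

Comparing underlying and surface forms, /t/ → [v] is the alternation; the neighbouring /v/ is constant.
The output [v] is identical to the trigger /v/ — every feature (place, manner, voicing) has been copied — so this is total assimilation.
The remaining alternation confirms this: /d/ → [ʃ] before /ʃ/ — in each case the output is a copy of the following consonant.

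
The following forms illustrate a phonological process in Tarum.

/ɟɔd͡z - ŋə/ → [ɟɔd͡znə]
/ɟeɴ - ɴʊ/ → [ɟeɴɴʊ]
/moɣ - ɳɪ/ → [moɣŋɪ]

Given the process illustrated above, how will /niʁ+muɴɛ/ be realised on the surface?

[niʁɴuɴɛ]

The data show progressive place assimilation: /ŋ/ → [n] after /d͡z/; /ɳ/ → [ŋ] after /ɣ/. In each pair only place changes, matching the preceding consonant, while manner and voice stay constant.
Nothing changes in [ɟeɴɴʊ]: there the adjacent consonants already agree in place (/ɴ/ and /ɴ/ are both uvular), so this form is consistent with the same rule.
/m/ is a voiced bilabial nasal. The preceding trigger /ʁ/ is uvular, so /m/ must become uvular as well.
A voiced uvular nasal is [ɴ], so the surface segment is [ɴ].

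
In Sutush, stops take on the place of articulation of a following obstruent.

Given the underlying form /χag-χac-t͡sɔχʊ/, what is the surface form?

The rule targets /g/ (voiced velar stop), which sits before the trigger /χ/ (uvular).
A voiced uvular stop is [ɢ], so the surface segment is [ɢ].
At the second juncture, /c/ likewise becomes [t] adjacent to /t͡s/.

[χaɢχatt͡sɔχʊ]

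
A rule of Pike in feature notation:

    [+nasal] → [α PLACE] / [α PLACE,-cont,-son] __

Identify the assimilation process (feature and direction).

The shared variable α links the value of the place features (abbreviated [PLACE]) on the target to the same value on the neighbouring segment, so place is the feature that assimilates.
The conditioning segment sits to the left of the focus bar, meaning the trigger precedes the segment that changes — progressive assimilation.

progressive place assimilation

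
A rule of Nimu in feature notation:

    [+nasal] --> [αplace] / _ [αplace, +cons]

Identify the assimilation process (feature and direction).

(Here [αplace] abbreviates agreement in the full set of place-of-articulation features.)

regressive place assimilation

The shared variable α links the value of the place features (abbreviated [place]) on the target to the same value on the neighbouring segment, so place is the feature that assimilates.
The conditioning segment sits to the right of the focus bar, meaning the trigger follows the segment that changes — regressive assimilation.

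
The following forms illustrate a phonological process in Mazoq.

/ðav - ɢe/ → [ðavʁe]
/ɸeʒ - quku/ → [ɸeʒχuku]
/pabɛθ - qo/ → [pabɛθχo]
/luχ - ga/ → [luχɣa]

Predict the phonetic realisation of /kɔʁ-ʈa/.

[kɔʁʂa]

The data show progressive manner assimilation: /ɢ/ → [ʁ] after /v/; /q/ → [χ] after /ʒ/; /q/ → [χ] after /θ/; /g/ → [ɣ] after /χ/. In each pair only manner changes, matching the preceding consonant, while place and voice stay constant.
The rule targets /ʈ/ (voiceless retroflex stop), which sits after the trigger /ʁ/ (fricative).
The voiceless retroflex fricative is [ʂ], so /ʈ/ → [ʂ].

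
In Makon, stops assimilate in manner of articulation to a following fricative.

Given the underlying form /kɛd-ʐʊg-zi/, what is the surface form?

[kɛzʐʊɣzi]

The rule targets /d/ (voiced alveolar stop), which sits before the trigger /ʐ/ (fricative).
A voiced alveolar fricative is [z], so the surface segment is [z].
The same rule applies at the second boundary: /g/ → [ɣ] next to /z/.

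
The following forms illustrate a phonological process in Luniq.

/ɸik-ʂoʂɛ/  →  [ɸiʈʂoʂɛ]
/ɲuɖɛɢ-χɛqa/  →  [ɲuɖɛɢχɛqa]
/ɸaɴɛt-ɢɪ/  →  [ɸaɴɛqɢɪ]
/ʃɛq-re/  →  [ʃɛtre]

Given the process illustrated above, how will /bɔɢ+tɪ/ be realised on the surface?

[bɔdtɪ]

The data show regressive place assimilation: /k/ → [ʈ] before /ʂ/; /t/ → [q] before /ɢ/; /q/ → [t] before /r/. In each pair only place changes, matching the following consonant, while manner and voice stay constant.
Nothing changes in [ɲuɖɛɢχɛqa]: there the adjacent consonants already agree in place (/ɢ/ and /χ/ are both uvular), so this form is consistent with the same rule.
The rule targets /ɢ/ (voiced uvular stop), which sits before the trigger /t/ (alveolar).
A voiced alveolar stop is [d], so the surface segment is [d].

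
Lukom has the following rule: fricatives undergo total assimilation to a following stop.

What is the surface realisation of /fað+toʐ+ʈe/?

/ð/ is the segment targeted by the rule; it sits immediately before /t/, so it assimilates completely and surfaces as [t].
At the second juncture, /ʐ/ likewise becomes [ʈ] adjacent to /ʈ/.

[fattoʈʈe]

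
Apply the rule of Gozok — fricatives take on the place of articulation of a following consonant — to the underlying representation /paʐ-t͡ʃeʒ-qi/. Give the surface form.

[paʒt͡ʃeʁqi]

/ʐ/ is a voiced retroflex fricative. The following trigger /t͡ʃ/ is postalveolar, so /ʐ/ must become postalveolar as well.
A voiced postalveolar fricative is [ʒ], so the surface segment is [ʒ].
At the second juncture, /ʒ/ likewise becomes [ʁ] adjacent to /q/.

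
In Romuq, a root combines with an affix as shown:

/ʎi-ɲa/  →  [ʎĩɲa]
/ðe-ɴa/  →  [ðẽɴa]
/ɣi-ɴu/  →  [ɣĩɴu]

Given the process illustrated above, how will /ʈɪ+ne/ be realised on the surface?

The data show regressive nasality assimilation (vowel nasalisation): /i/ → [ĩ] before /ɲ/; /e/ → [ẽ] before /ɴ/; /i/ → [ĩ] before /ɴ/ — a vowel is nasalised by an immediately following nasal consonant.
/ɪ/ sits next to the nasal /n/ and is therefore nasalised to [ɪ̃].

[ʈɪ̃ne]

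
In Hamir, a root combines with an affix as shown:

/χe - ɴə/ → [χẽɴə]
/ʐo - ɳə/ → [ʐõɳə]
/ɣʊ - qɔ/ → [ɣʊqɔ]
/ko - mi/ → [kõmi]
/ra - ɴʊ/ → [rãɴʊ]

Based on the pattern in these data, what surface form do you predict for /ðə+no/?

[ðə̃no]

The data show regressive nasality assimilation (vowel nasalisation): /e/ → [ẽ] before /ɴ/; /o/ → [õ] before /ɳ/; /o/ → [õ] before /m/; /a/ → [ã] before /ɴ/ — a vowel is nasalised by an immediately following nasal consonant.
No change occurs in [ɣʊqɔ] because the vowel at the boundary is adjacent to an oral consonant, not a nasal (/ʊ/ next to /q/).
/ə/ sits next to the nasal /n/ and is therefore nasalised to [ə̃].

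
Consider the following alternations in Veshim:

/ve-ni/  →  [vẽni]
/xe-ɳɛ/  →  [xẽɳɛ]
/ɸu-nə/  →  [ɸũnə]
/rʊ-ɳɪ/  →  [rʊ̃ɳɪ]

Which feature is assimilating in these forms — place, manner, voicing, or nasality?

nasality

The vowel /e/ surfaces as nasalised [ẽ] next to the following nasal /n/ — it has acquired the [+nasal] feature of its neighbour.
Likewise in the remaining data: /e/ → [ẽ] before /ɳ/; /u/ → [ũ] before /n/; /ʊ/ → [ʊ̃] before /ɳ/ — each time a vowel is nasalised next to a following nasal.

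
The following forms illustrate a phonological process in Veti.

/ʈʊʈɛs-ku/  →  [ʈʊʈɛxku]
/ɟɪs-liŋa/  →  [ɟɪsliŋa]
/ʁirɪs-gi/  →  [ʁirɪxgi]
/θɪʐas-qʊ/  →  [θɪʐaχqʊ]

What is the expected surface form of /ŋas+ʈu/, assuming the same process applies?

[ŋaʂʈu]

The data show regressive place assimilation: /s/ → [x] before /k/; /s/ → [x] before /g/; /s/ → [χ] before /q/. In each pair only place changes, matching the following consonant, while manner and voice stay constant.
Nothing changes in [ɟɪsliŋa]: there the adjacent consonants already agree in place (/s/ and /l/ are both alveolar), so this form is consistent with the same rule.
The rule targets /s/ (voiceless alveolar fricative), which sits before the trigger /ʈ/ (retroflex).
A voiceless retroflex fricative is [ʂ], so the surface segment is [ʂ].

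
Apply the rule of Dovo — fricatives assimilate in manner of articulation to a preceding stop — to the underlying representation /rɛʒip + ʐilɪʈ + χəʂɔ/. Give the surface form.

[rɛʒipɖilɪʈqəʂɔ]

The rule targets /ʐ/ (voiced retroflex fricative), which sits after the trigger /p/ (stop).
Changing only its manner to stop gives [ɖ] — the voiced retroflex stop.
At the second juncture, /χ/ likewise becomes [q] adjacent to /ʈ/.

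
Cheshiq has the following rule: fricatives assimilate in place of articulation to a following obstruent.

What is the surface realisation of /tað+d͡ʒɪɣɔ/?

/ð/ is a voiced dental fricative. The following trigger /d͡ʒ/ is postalveolar, so /ð/ must become postalveolar as well.
Changing only its place to postalveolar gives [ʒ] — the voiced postalveolar fricative.

[taʒd͡ʒɪɣɔ]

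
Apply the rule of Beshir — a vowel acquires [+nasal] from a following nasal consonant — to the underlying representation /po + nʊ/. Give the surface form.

/o/ sits next to the nasal /n/ and is therefore nasalised to [õ].

[põnʊ]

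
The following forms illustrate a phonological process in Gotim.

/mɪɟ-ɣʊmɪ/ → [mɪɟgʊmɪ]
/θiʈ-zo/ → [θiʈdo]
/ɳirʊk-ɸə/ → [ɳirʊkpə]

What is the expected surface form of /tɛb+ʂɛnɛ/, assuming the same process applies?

The data show progressive manner assimilation: /ɣ/ → [g] after /ɟ/; /z/ → [d] after /ʈ/; /ɸ/ → [p] after /k/. In each pair only manner changes, matching the preceding consonant, while place and voice stay constant.
/ʂ/ is a voiceless retroflex fricative. The preceding trigger /b/ is a stop, so /ʂ/ must become a stop as well.
A voiceless retroflex stop is [ʈ], so the surface segment is [ʈ].

[tɛbʈɛnɛ]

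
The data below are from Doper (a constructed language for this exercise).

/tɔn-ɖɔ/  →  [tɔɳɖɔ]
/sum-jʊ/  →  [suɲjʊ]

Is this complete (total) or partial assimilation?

partial assimilation

Underlying /n/ is realised as [ɳ] next to /ɖ/; /ɖ/ itself does not change.
The change alveolar → retroflex matches the place of the following /ɖ/, identifying this as place assimilation.
Manner and voice are unchanged, so the assimilation is partial, not total.
Checking the remaining alternation: /m/ → [ɲ] before /j/ (bilabial → palatal, matching palatal) — only place changes, and always toward the following segment.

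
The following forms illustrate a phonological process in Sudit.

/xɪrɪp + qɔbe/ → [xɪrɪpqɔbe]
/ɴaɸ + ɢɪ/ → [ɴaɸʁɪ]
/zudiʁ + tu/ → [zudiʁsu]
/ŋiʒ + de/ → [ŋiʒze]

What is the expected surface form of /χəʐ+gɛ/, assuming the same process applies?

[χəʐɣɛ]

The data show progressive manner assimilation: /ɢ/ → [ʁ] after /ɸ/; /t/ → [s] after /ʁ/; /d/ → [z] after /ʒ/. In each pair only manner changes, matching the preceding consonant, while place and voice stay constant.
Nothing changes in [xɪrɪpqɔbe]: there the adjacent consonants already agree in manner (/q/ and /p/ are both stops), so this form is consistent with the same rule.
The rule targets /g/ (voiced velar stop), which sits after the trigger /ʐ/ (fricative).
The voiced velar fricative is [ɣ], so /g/ → [ɣ].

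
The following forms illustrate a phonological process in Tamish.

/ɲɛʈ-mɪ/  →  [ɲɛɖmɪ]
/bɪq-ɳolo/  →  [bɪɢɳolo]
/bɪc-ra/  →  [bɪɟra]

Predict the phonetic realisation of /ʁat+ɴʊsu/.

[ʁadɴʊsu]

The data show regressive voicing assimilation: /ʈ/ → [ɖ] before /m/; /q/ → [ɢ] before /ɳ/; /c/ → [ɟ] before /r/. In each pair only voicing changes, matching the following consonant, while place and manner stay constant.
The rule targets /t/ (voiceless alveolar stop), which sits before the trigger /ɴ/ (voiced).
The voiced alveolar stop is [d], so /t/ → [d].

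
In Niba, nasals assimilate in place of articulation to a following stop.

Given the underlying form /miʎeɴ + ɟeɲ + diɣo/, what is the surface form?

/ɴ/ is a voiced uvular nasal. The following trigger /ɟ/ is palatal, so /ɴ/ must become palatal as well.
Changing only its place to palatal gives [ɲ] — the voiced palatal nasal.
The same rule applies at the second boundary: /ɲ/ → [n] next to /d/.

[miʎeɲɟendiɣo]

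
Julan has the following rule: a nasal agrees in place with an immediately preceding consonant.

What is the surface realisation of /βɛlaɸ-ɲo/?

The rule targets /ɲ/ (voiced palatal nasal), which sits after the trigger /ɸ/ (bilabial).
A voiced bilabial nasal is [m], so the surface segment is [m].

[βɛlaɸmo]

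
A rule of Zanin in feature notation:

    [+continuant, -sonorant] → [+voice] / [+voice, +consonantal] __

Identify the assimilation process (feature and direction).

progressive voicing assimilation

The target ([+continuant, -sonorant], fricatives) acquires [+voice] next to a voiced consonant ([+voice, +consonantal]) — it takes on the voicing of its neighbour, so the feature that spreads is voicing.
The conditioning segment sits to the left of the focus bar, meaning the trigger precedes the segment that changes — progressive assimilation.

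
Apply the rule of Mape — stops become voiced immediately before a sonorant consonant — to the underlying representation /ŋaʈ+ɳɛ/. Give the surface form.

[ŋaɖɳɛ]

The rule targets /ʈ/ (voiceless retroflex stop), which sits before the trigger /ɳ/ (voiced).
The voiced retroflex stop is [ɖ], so /ʈ/ → [ɖ].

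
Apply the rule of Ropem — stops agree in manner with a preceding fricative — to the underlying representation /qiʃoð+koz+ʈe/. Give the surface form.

/k/ is a voiceless velar stop. The preceding trigger /ð/ is a fricative, so /k/ must become a fricative as well.
The voiceless velar fricative is [x], so /k/ → [x].
At the second juncture, /ʈ/ likewise becomes [ʂ] adjacent to /z/.

[qiʃoðxozʂe]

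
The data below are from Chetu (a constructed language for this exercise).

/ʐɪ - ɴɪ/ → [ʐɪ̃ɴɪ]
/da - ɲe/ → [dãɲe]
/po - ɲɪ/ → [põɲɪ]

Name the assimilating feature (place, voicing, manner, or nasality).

The vowel /ɪ/ surfaces as nasalised [ɪ̃] next to the following nasal /ɴ/ — it has acquired the [+nasal] feature of its neighbour.
The other forms show the same pattern: /a/ → [ã] before /ɲ/; /o/ → [õ] before /ɲ/ — each time a vowel is nasalised next to a following nasal.

nasality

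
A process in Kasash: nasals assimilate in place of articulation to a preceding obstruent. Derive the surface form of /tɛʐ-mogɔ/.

The rule targets /m/ (voiced bilabial nasal), which sits after the trigger /ʐ/ (retroflex).
The voiced retroflex nasal is [ɳ], so /m/ → [ɳ].

[tɛʐɳogɔ]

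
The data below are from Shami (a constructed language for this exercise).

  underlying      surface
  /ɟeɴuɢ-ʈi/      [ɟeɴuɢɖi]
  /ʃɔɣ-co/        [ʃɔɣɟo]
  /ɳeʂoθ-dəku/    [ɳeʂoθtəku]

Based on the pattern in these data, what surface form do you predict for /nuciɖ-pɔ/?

[nuciɖbɔ]

The data show progressive voicing assimilation: /ʈ/ → [ɖ] after /ɢ/; /c/ → [ɟ] after /ɣ/; /d/ → [t] after /θ/. In each pair only voicing changes, matching the preceding consonant, while place and manner stay constant.
/p/ is a voiceless bilabial stop. The preceding trigger /ɖ/ is voiced, so /p/ must become voiced as well.
A voiced bilabial stop is [b], so the surface segment is [b].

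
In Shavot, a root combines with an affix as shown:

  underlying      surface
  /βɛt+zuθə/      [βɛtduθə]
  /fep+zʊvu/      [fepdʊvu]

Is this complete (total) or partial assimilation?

partial assimilation

Comparing underlying and surface forms, /z/ → [d] is the alternation; the neighbouring /t/ is constant.
The change fricative → stop matches the manner of the preceding /t/, identifying this as manner assimilation.
Place and voice are unchanged, so the assimilation is partial, not total.
Checking the remaining alternation: /z/ → [d] after /p/ (fricative → stop, matching a stop) — only manner changes, and always toward the preceding segment.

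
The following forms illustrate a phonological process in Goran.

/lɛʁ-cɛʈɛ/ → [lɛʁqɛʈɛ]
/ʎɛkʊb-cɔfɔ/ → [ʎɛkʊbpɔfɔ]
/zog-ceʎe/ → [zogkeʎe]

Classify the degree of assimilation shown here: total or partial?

partial assimilation

The segment that alternates is /c/, which surfaces as [q] when adjacent to /ʁ/.
/c/ is palatal while /ʁ/ is uvular; the output [q] is uvular, matching the trigger — so the feature that spreads is place.
Manner and voice are unchanged, so the assimilation is partial, not total.
The same holds elsewhere in the data: /c/ → [p] after /b/ (palatal → bilabial, matching bilabial); /c/ → [k] after /g/ (palatal → velar, matching velar) — only place changes, and always toward the preceding segment.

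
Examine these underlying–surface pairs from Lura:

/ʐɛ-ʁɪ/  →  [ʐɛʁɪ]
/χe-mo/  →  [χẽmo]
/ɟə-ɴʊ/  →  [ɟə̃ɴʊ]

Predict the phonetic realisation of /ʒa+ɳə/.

The data show regressive nasality assimilation (vowel nasalisation): /e/ → [ẽ] before /m/; /ə/ → [ə̃] before /ɴ/ — a vowel is nasalised by an immediately following nasal consonant.
No change occurs in [ʐɛʁɪ] because the vowel at the boundary is adjacent to an oral consonant, not a nasal (/ɛ/ next to /ʁ/).
The vowel /a/ is adjacent to the following nasal /ɳ/, so it acquires [+nasal] and surfaces as [ã].

[ʒãɳə]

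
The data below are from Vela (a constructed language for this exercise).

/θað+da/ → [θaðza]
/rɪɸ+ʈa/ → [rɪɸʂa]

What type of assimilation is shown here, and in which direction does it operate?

progressive manner assimilation

Comparing underlying and surface forms, /d/ → [z] is the alternation; the neighbouring /ð/ is constant.
/d/ is a stop while /ð/ is a fricative; the output [z] is a fricative, matching the trigger — so the feature that spreads is manner.
Place and voice are unchanged, so the assimilation is partial, not total.
The other alternating form patterns the same way: /ʈ/ → [ʂ] after /ɸ/ (stop → fricative, matching a fricative) — only manner changes, and always toward the preceding segment.
The trigger is the preceding segment, so the direction is progressive (perseverative).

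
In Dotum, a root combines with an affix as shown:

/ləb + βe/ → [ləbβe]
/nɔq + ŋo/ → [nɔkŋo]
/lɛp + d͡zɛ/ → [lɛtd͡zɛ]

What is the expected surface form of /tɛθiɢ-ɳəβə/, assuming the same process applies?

The data show regressive place assimilation: /q/ → [k] before /ŋ/; /p/ → [t] before /d͡z/. In each pair only place changes, matching the following consonant, while manner and voice stay constant.
No alternation appears in [ləbβe]: there the adjacent consonants already agree in place (/b/ and /β/ are both bilabial), so this form is consistent with the same rule.
The rule targets /ɢ/ (voiced uvular stop), which sits before the trigger /ɳ/ (retroflex).
A voiced retroflex stop is [ɖ], so the surface segment is [ɖ].

[tɛθiɖɳəβə]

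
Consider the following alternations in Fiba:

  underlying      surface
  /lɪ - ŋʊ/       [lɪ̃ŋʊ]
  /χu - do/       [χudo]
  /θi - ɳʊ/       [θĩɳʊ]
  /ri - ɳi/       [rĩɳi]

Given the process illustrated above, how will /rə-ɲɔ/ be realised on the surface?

The data show regressive nasality assimilation (vowel nasalisation): /ɪ/ → [ɪ̃] before /ŋ/; /i/ → [ĩ] before /ɳ/ — a vowel is nasalised by an immediately following nasal consonant.
No change occurs in [χudo] because the vowel at the boundary is adjacent to an oral consonant, not a nasal (/u/ next to /d/).
/ə/ sits next to the nasal /ɲ/ and is therefore nasalised to [ə̃].

[rə̃ɲɔ]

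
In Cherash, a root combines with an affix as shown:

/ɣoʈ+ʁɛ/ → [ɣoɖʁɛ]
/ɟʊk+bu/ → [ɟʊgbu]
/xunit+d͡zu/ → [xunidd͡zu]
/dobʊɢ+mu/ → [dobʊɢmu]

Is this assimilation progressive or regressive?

regressive

The segment that alternates is /ʈ/, which surfaces as [ɖ] when adjacent to /ʁ/.
The change voiceless → voiced matches the voicing of the following /ʁ/, identifying this as voicing assimilation.
The other alternating forms pattern the same way: /k/ → [g] before /b/ (voiceless → voiced, matching voiced); /t/ → [d] before /d͡z/ (voiceless → voiced, matching voiced) — only voicing changes, and always toward the following segment.
No alternation appears in [dobʊɢmu]: there the adjacent consonants already agree in voicing (/ɢ/ and /m/ are both voiced), so this form is consistent with the same rule.
The trigger is the following segment, so the direction is regressive (anticipatory).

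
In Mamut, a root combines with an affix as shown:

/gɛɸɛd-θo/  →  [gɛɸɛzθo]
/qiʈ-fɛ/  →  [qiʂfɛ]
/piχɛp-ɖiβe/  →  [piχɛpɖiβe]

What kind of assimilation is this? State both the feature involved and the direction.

regressive manner assimilation

Underlying /d/ is realised as [z] next to /θ/; /θ/ itself does not change.
The change stop → fricative matches the manner of the following /θ/, identifying this as manner assimilation.
Place and voice are unchanged, so the assimilation is partial, not total.
The other alternating form patterns the same way: /ʈ/ → [ʂ] before /f/ (stop → fricative, matching a fricative) — only manner changes, and always toward the following segment.
No alternation appears in [piχɛpɖiβe]: there the adjacent consonants already agree in manner (/p/ and /ɖ/ are both stops), so this form is consistent with the same rule.
The trigger is the following segment, so the direction is regressive (anticipatory).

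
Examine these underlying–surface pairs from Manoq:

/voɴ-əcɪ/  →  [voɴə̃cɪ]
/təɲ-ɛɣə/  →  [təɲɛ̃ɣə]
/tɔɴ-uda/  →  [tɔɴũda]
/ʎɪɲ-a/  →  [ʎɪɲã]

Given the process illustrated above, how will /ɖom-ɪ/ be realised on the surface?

The data show progressive nasality assimilation (vowel nasalisation): /ə/ → [ə̃] after /ɴ/; /ɛ/ → [ɛ̃] after /ɲ/; /u/ → [ũ] after /ɴ/; /a/ → [ã] after /ɲ/ — a vowel is nasalised by an immediately preceding nasal consonant.
/ɪ/ sits next to the nasal /m/ and is therefore nasalised to [ɪ̃].

[ɖomɪ̃]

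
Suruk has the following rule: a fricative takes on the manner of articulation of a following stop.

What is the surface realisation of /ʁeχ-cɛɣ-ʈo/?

[ʁeqcɛgʈo]

/χ/ is a voiceless uvular fricative. The following trigger /c/ is a stop, so /χ/ must become a stop as well.
Changing only its manner to stop gives [q] — the voiceless uvular stop.
The same rule applies at the second boundary: /ɣ/ → [g] next to /ʈ/.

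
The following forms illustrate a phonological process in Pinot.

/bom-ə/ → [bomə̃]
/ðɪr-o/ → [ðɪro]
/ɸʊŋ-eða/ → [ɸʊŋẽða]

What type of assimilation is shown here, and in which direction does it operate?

progressive nasality assimilation (vowel nasalisation)

The vowel /ə/ surfaces as nasalised [ə̃] next to the preceding nasal /m/ — it has acquired the [+nasal] feature of its neighbour.
Likewise in the remaining data: /e/ → [ẽ] after /ŋ/ — each time a vowel is nasalised next to a preceding nasal.
No change occurs in [ðɪro] because the vowel at the boundary is adjacent to an oral consonant, not a nasal (/o/ next to /r/).
Because the conditioning nasal is to the left of the vowel that changes, the process is progressive (perseverative).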